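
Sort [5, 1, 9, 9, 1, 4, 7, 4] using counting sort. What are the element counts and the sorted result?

Count array: [0, 2, 0, 0, 2, 1, 0, 1, 0, 2]
(count[i] = number of elements equal to i)
Cumulative count: [0, 2, 2, 2, 4, 5, 5, 6, 6, 8]
Sorted: [1, 1, 4, 4, 5, 7, 9, 9]


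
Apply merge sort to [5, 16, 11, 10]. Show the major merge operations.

Divide and conquer:
  Merge [5] + [16] -> [5, 16]
  Merge [11] + [10] -> [10, 11]
  Merge [5, 16] + [10, 11] -> [5, 10, 11, 16]


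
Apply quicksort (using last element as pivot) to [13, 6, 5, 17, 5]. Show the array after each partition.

Partition 1: pivot=5 at index 1 -> [5, 5, 13, 17, 6]
Partition 2: pivot=6 at index 2 -> [5, 5, 6, 17, 13]
Partition 3: pivot=13 at index 3 -> [5, 5, 6, 13, 17]


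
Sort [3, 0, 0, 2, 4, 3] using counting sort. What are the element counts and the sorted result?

Count array: [2, 0, 1, 2, 1]
(count[i] = number of elements equal to i)
Cumulative count: [2, 2, 3, 5, 6]
Sorted: [0, 0, 2, 3, 3, 4]


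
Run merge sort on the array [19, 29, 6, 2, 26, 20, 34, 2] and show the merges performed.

Divide and conquer:
  Merge [19] + [29] -> [19, 29]
  Merge [6] + [2] -> [2, 6]
  Merge [19, 29] + [2, 6] -> [2, 6, 19, 29]
  Merge [26] + [20] -> [20, 26]
  Merge [34] + [2] -> [2, 34]
  Merge [20, 26] + [2, 34] -> [2, 20, 26, 34]
  Merge [2, 6, 19, 29] + [2, 20, 26, 34] -> [2, 2, 6, 19, 20, 26, 29, 34]


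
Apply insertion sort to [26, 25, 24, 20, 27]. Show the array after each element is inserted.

First element 26 is already 'sorted'
Insert 25: shifted 1 elements -> [25, 26, 24, 20, 27]
Insert 24: shifted 2 elements -> [24, 25, 26, 20, 27]
Insert 20: shifted 3 elements -> [20, 24, 25, 26, 27]
Insert 27: shifted 0 elements -> [20, 24, 25, 26, 27]


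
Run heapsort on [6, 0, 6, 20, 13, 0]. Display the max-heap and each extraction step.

Build heap: [20, 13, 6, 0, 6, 0]
Extract 20: [13, 6, 6, 0, 0, 20]
Extract 13: [6, 0, 6, 0, 13, 20]
Extract 6: [6, 0, 0, 6, 13, 20]
Extract 6: [0, 0, 6, 6, 13, 20]
Extract 0: [0, 0, 6, 6, 13, 20]


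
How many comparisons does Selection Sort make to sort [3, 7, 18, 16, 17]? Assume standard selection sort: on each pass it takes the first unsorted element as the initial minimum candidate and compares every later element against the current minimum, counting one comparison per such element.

Pass 1: scan indices 1..4 for the minimum = 4 comparison(s); min is 3, place at index 0 -> [3, 7, 18, 16, 17]
Pass 2: scan indices 2..4 for the minimum = 3 comparison(s); min is 7, place at index 1 -> [3, 7, 18, 16, 17]
Pass 3: scan indices 3..4 for the minimum = 2 comparison(s); min is 16, place at index 2 -> [3, 7, 16, 18, 17]
Pass 4: scan indices 4..4 for the minimum = 1 comparison(s); min is 17, place at index 3 -> [3, 7, 16, 17, 18]
Selection sort always scans the whole unsorted suffix, so the count is (n-1) + (n-2) + ... + 1 = n(n-1)/2 = 5*4/2 = 10 regardless of the input order.
Total comparisons: 4 + 3 + 2 + 1 = 10


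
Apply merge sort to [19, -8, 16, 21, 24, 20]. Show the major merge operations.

Divide and conquer:
  Merge [-8] + [16] -> [-8, 16]
  Merge [19] + [-8, 16] -> [-8, 16, 19]
  Merge [24] + [20] -> [20, 24]
  Merge [21] + [20, 24] -> [20, 21, 24]
  Merge [-8, 16, 19] + [20, 21, 24] -> [-8, 16, 19, 20, 21, 24]


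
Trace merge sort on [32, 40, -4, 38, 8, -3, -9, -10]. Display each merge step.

Divide and conquer:
  Merge [32] + [40] -> [32, 40]
  Merge [-4] + [38] -> [-4, 38]
  Merge [32, 40] + [-4, 38] -> [-4, 32, 38, 40]
  Merge [8] + [-3] -> [-3, 8]
  Merge [-9] + [-10] -> [-10, -9]
  Merge [-3, 8] + [-10, -9] -> [-10, -9, -3, 8]
  Merge [-4, 32, 38, 40] + [-10, -9, -3, 8] -> [-10, -9, -4, -3, 8, 32, 38, 40]


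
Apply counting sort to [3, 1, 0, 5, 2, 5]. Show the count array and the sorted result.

Count array: [1, 1, 1, 1, 0, 2]
(count[i] = number of elements equal to i)
Cumulative count: [1, 2, 3, 4, 4, 6]
Sorted: [0, 1, 2, 3, 5, 5]


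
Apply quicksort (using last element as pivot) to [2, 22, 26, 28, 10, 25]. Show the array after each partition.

Partition 1: pivot=25 at index 3 -> [2, 22, 10, 25, 26, 28]
Partition 2: pivot=10 at index 1 -> [2, 10, 22, 25, 26, 28]
Partition 3: pivot=28 at index 5 -> [2, 10, 22, 25, 26, 28]


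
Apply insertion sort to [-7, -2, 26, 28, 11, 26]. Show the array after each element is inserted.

First element -7 is already 'sorted'
Insert -2: shifted 0 elements -> [-7, -2, 26, 28, 11, 26]
Insert 26: shifted 0 elements -> [-7, -2, 26, 28, 11, 26]
Insert 28: shifted 0 elements -> [-7, -2, 26, 28, 11, 26]
Insert 11: shifted 2 elements -> [-7, -2, 11, 26, 28, 26]
Insert 26: shifted 1 elements -> [-7, -2, 11, 26, 26, 28]


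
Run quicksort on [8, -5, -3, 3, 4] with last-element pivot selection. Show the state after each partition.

Partition 1: pivot=4 at index 3 -> [-5, -3, 3, 4, 8]
Partition 2: pivot=3 at index 2 -> [-5, -3, 3, 4, 8]
Partition 3: pivot=-3 at index 1 -> [-5, -3, 3, 4, 8]


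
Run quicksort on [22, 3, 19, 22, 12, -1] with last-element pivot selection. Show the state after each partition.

Partition 1: pivot=-1 at index 0 -> [-1, 3, 19, 22, 12, 22]
Partition 2: pivot=22 at index 5 -> [-1, 3, 19, 22, 12, 22]
Partition 3: pivot=12 at index 2 -> [-1, 3, 12, 22, 19, 22]
Partition 4: pivot=19 at index 3 -> [-1, 3, 12, 19, 22, 22]


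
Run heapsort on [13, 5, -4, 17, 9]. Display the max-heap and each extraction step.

Build heap: [17, 13, -4, 5, 9]
Extract 17: [13, 9, -4, 5, 17]
Extract 13: [9, 5, -4, 13, 17]
Extract 9: [5, -4, 9, 13, 17]
Extract 5: [-4, 5, 9, 13, 17]


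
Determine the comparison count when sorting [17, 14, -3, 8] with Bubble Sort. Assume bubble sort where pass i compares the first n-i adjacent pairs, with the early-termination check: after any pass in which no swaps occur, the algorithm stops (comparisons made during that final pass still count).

Pass 1: compare adjacent pairs (0,1)..(2,3) = 3 comparison(s), 3 swap(s) -> [14, -3, 8, 17]
Pass 2: compare adjacent pairs (0,1)..(1,2) = 2 comparison(s), 2 swap(s) -> [-3, 8, 14, 17]
Pass 3: compare adjacent pairs (0,1)..(0,1) = 1 comparison(s), 0 swap(s) -> [-3, 8, 14, 17]
No swaps in this pass, so bubble sort stops here.
Total comparisons: 3 + 2 + 1 = 6


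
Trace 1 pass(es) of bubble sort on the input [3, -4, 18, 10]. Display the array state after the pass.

After pass 1: [-4, 3, 10, 18] (2 swaps)
Total swaps: 2


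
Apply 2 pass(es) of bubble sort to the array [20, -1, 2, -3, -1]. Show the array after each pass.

After pass 1: [-1, 2, -3, -1, 20] (4 swaps)
After pass 2: [-1, -3, -1, 2, 20] (2 swaps)
Total swaps: 6


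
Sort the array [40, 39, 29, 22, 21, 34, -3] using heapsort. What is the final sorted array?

Build heap: [40, 39, 34, 22, 21, 29, -3]
Extract 40: [39, 22, 34, -3, 21, 29, 40]
Extract 39: [34, 22, 29, -3, 21, 39, 40]
Extract 34: [29, 22, 21, -3, 34, 39, 40]
Extract 29: [22, -3, 21, 29, 34, 39, 40]
Extract 22: [21, -3, 22, 29, 34, 39, 40]
Extract 21: [-3, 21, 22, 29, 34, 39, 40]


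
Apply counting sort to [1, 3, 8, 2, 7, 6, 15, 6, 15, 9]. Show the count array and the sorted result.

Count array: [0, 1, 1, 1, 0, 0, 2, 1, 1, 1, 0, 0, 0, 0, 0, 2]
(count[i] = number of elements equal to i)
Cumulative count: [0, 1, 2, 3, 3, 3, 5, 6, 7, 8, 8, 8, 8, 8, 8, 10]
Sorted: [1, 2, 3, 6, 6, 7, 8, 9, 15, 15]


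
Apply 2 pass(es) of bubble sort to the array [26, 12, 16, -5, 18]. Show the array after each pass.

After pass 1: [12, 16, -5, 18, 26] (4 swaps)
After pass 2: [12, -5, 16, 18, 26] (1 swaps)
Total swaps: 5


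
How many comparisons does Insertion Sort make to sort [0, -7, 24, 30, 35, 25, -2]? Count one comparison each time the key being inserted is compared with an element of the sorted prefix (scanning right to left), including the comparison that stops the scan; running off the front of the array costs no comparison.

Insert -7: 0 > -7 (shift), reached front = 1 comparison(s) -> [-7, 0, 24, 30, 35, 25, -2]
Insert 24: 0 <= 24 (stop) = 1 comparison(s) -> [-7, 0, 24, 30, 35, 25, -2]
Insert 30: 24 <= 30 (stop) = 1 comparison(s) -> [-7, 0, 24, 30, 35, 25, -2]
Insert 35: 30 <= 35 (stop) = 1 comparison(s) -> [-7, 0, 24, 30, 35, 25, -2]
Insert 25: 35 > 25 (shift), 30 > 25 (shift), 24 <= 25 (stop) = 3 comparison(s) -> [-7, 0, 24, 25, 30, 35, -2]
Insert -2: 35 > -2 (shift), 30 > -2 (shift), 25 > -2 (shift), 24 > -2 (shift), 0 > -2 (shift), -7 <= -2 (stop) = 6 comparison(s) -> [-7, -2, 0, 24, 25, 30, 35]
Total comparisons: 1 + 1 + 1 + 1 + 3 + 6 = 13


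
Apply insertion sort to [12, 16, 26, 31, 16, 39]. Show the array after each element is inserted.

First element 12 is already 'sorted'
Insert 16: shifted 0 elements -> [12, 16, 26, 31, 16, 39]
Insert 26: shifted 0 elements -> [12, 16, 26, 31, 16, 39]
Insert 31: shifted 0 elements -> [12, 16, 26, 31, 16, 39]
Insert 16: shifted 2 elements -> [12, 16, 16, 26, 31, 39]
Insert 39: shifted 0 elements -> [12, 16, 16, 26, 31, 39]


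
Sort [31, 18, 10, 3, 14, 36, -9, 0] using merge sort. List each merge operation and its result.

Divide and conquer:
  Merge [31] + [18] -> [18, 31]
  Merge [10] + [3] -> [3, 10]
  Merge [18, 31] + [3, 10] -> [3, 10, 18, 31]
  Merge [14] + [36] -> [14, 36]
  Merge [-9] + [0] -> [-9, 0]
  Merge [14, 36] + [-9, 0] -> [-9, 0, 14, 36]
  Merge [3, 10, 18, 31] + [-9, 0, 14, 36] -> [-9, 0, 3, 10, 14, 18, 31, 36]


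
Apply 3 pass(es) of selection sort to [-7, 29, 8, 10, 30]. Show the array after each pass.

Pass 1: Select minimum -7 at index 0, swap -> [-7, 29, 8, 10, 30]
Pass 2: Select minimum 8 at index 2, swap -> [-7, 8, 29, 10, 30]
Pass 3: Select minimum 10 at index 3, swap -> [-7, 8, 10, 29, 30]


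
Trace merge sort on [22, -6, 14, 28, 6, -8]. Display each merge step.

Divide and conquer:
  Merge [-6] + [14] -> [-6, 14]
  Merge [22] + [-6, 14] -> [-6, 14, 22]
  Merge [6] + [-8] -> [-8, 6]
  Merge [28] + [-8, 6] -> [-8, 6, 28]
  Merge [-6, 14, 22] + [-8, 6, 28] -> [-8, -6, 6, 14, 22, 28]


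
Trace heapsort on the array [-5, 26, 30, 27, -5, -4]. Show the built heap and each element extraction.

Build heap: [30, 27, -4, 26, -5, -5]
Extract 30: [27, 26, -4, -5, -5, 30]
Extract 27: [26, -5, -4, -5, 27, 30]
Extract 26: [-4, -5, -5, 26, 27, 30]
Extract -4: [-5, -5, -4, 26, 27, 30]
Extract -5: [-5, -5, -4, 26, 27, 30]


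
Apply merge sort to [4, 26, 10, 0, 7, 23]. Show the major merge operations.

Divide and conquer:
  Merge [26] + [10] -> [10, 26]
  Merge [4] + [10, 26] -> [4, 10, 26]
  Merge [7] + [23] -> [7, 23]
  Merge [0] + [7, 23] -> [0, 7, 23]
  Merge [4, 10, 26] + [0, 7, 23] -> [0, 4, 7, 10, 23, 26]


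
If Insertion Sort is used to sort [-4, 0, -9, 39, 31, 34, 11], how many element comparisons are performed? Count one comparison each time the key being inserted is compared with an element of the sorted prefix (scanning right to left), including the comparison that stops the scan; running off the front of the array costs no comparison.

Insert 0: -4 <= 0 (stop) = 1 comparison(s) -> [-4, 0, -9, 39, 31, 34, 11]
Insert -9: 0 > -9 (shift), -4 > -9 (shift), reached front = 2 comparison(s) -> [-9, -4, 0, 39, 31, 34, 11]
Insert 39: 0 <= 39 (stop) = 1 comparison(s) -> [-9, -4, 0, 39, 31, 34, 11]
Insert 31: 39 > 31 (shift), 0 <= 31 (stop) = 2 comparison(s) -> [-9, -4, 0, 31, 39, 34, 11]
Insert 34: 39 > 34 (shift), 31 <= 34 (stop) = 2 comparison(s) -> [-9, -4, 0, 31, 34, 39, 11]
Insert 11: 39 > 11 (shift), 34 > 11 (shift), 31 > 11 (shift), 0 <= 11 (stop) = 4 comparison(s) -> [-9, -4, 0, 11, 31, 34, 39]
Total comparisons: 1 + 2 + 1 + 2 + 2 + 4 = 12


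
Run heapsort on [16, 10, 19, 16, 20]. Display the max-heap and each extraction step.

Build heap: [20, 16, 19, 16, 10]
Extract 20: [19, 16, 10, 16, 20]
Extract 19: [16, 16, 10, 19, 20]
Extract 16: [16, 10, 16, 19, 20]
Extract 16: [10, 16, 16, 19, 20]


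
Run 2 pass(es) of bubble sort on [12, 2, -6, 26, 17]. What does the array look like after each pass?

After pass 1: [2, -6, 12, 17, 26] (3 swaps)
After pass 2: [-6, 2, 12, 17, 26] (1 swaps)
Total swaps: 4


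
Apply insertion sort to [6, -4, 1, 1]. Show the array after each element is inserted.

First element 6 is already 'sorted'
Insert -4: shifted 1 elements -> [-4, 6, 1, 1]
Insert 1: shifted 1 elements -> [-4, 1, 6, 1]
Insert 1: shifted 1 elements -> [-4, 1, 1, 6]


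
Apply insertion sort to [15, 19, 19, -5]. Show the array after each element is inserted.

First element 15 is already 'sorted'
Insert 19: shifted 0 elements -> [15, 19, 19, -5]
Insert 19: shifted 0 elements -> [15, 19, 19, -5]
Insert -5: shifted 3 elements -> [-5, 15, 19, 19]


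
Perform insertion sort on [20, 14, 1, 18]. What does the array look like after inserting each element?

First element 20 is already 'sorted'
Insert 14: shifted 1 elements -> [14, 20, 1, 18]
Insert 1: shifted 2 elements -> [1, 14, 20, 18]
Insert 18: shifted 1 elements -> [1, 14, 18, 20]


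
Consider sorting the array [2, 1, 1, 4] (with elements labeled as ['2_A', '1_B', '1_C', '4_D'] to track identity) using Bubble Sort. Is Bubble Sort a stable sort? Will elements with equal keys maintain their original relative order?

Trace Bubble Sort on the labeled array (the key is the number; the letter only tracks identity):
  After pass 1: [1_B, 1_C, 2_A, 4_D]
  After pass 2: [1_B, 1_C, 2_A, 4_D] (no swaps, done)
Final order: [1_B, 1_C, 2_A, 4_D]
Equal keys:
  value 1: originally 1_B, 1_C; after sorting 1_B, 1_C -> order preserved
All equal keys kept their original relative order. Bubble Sort is stable: it only swaps adjacent elements when the left one is strictly greater, so equal keys never move past each other.
Answer: Stable


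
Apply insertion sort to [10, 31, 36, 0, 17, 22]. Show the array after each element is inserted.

First element 10 is already 'sorted'
Insert 31: shifted 0 elements -> [10, 31, 36, 0, 17, 22]
Insert 36: shifted 0 elements -> [10, 31, 36, 0, 17, 22]
Insert 0: shifted 3 elements -> [0, 10, 31, 36, 17, 22]
Insert 17: shifted 2 elements -> [0, 10, 17, 31, 36, 22]
Insert 22: shifted 2 elements -> [0, 10, 17, 22, 31, 36]


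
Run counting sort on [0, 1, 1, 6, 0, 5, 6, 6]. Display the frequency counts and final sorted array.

Count array: [2, 2, 0, 0, 0, 1, 3]
(count[i] = number of elements equal to i)
Cumulative count: [2, 4, 4, 4, 4, 5, 8]
Sorted: [0, 0, 1, 1, 5, 6, 6, 6]


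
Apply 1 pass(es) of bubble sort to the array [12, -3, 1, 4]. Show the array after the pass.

After pass 1: [-3, 1, 4, 12] (3 swaps)
Total swaps: 3


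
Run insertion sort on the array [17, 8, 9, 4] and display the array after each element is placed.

First element 17 is already 'sorted'
Insert 8: shifted 1 elements -> [8, 17, 9, 4]
Insert 9: shifted 1 elements -> [8, 9, 17, 4]
Insert 4: shifted 3 elements -> [4, 8, 9, 17]


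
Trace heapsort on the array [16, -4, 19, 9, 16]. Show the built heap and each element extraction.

Build heap: [19, 16, 16, 9, -4]
Extract 19: [16, 9, 16, -4, 19]
Extract 16: [16, 9, -4, 16, 19]
Extract 16: [9, -4, 16, 16, 19]
Extract 9: [-4, 9, 16, 16, 19]


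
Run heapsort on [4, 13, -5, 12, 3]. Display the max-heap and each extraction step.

Build heap: [13, 12, -5, 4, 3]
Extract 13: [12, 4, -5, 3, 13]
Extract 12: [4, 3, -5, 12, 13]
Extract 4: [3, -5, 4, 12, 13]
Extract 3: [-5, 3, 4, 12, 13]


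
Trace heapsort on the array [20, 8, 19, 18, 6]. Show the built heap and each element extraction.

Build heap: [20, 18, 19, 8, 6]
Extract 20: [19, 18, 6, 8, 20]
Extract 19: [18, 8, 6, 19, 20]
Extract 18: [8, 6, 18, 19, 20]
Extract 8: [6, 8, 18, 19, 20]


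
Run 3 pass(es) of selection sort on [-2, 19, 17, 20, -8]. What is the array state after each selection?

Pass 1: Select minimum -8 at index 4, swap -> [-8, 19, 17, 20, -2]
Pass 2: Select minimum -2 at index 4, swap -> [-8, -2, 17, 20, 19]
Pass 3: Select minimum 17 at index 2, swap -> [-8, -2, 17, 20, 19]


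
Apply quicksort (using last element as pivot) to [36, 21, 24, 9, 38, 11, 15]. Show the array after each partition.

Partition 1: pivot=15 at index 2 -> [9, 11, 15, 36, 38, 21, 24]
Partition 2: pivot=11 at index 1 -> [9, 11, 15, 36, 38, 21, 24]
Partition 3: pivot=24 at index 4 -> [9, 11, 15, 21, 24, 36, 38]
Partition 4: pivot=38 at index 6 -> [9, 11, 15, 21, 24, 36, 38]


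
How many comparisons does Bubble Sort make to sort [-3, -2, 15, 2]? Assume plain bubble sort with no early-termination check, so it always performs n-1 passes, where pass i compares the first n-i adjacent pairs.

Pass 1: compare adjacent pairs (0,1)..(2,3) = 3 comparison(s), 1 swap(s) -> [-3, -2, 2, 15]
Pass 2: compare adjacent pairs (0,1)..(1,2) = 2 comparison(s), 0 swap(s) -> [-3, -2, 2, 15]
Pass 3: compare adjacent pairs (0,1)..(0,1) = 1 comparison(s), 0 swap(s) -> [-3, -2, 2, 15]
Total comparisons: 3 + 2 + 1 = 6


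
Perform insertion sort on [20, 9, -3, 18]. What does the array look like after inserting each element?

First element 20 is already 'sorted'
Insert 9: shifted 1 elements -> [9, 20, -3, 18]
Insert -3: shifted 2 elements -> [-3, 9, 20, 18]
Insert 18: shifted 1 elements -> [-3, 9, 18, 20]


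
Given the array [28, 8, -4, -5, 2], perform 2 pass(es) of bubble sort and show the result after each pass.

After pass 1: [8, -4, -5, 2, 28] (4 swaps)
After pass 2: [-4, -5, 2, 8, 28] (3 swaps)
Total swaps: 7


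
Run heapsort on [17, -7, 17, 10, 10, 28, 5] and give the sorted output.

Build heap: [28, 10, 17, -7, 10, 17, 5]
Extract 28: [17, 10, 17, -7, 10, 5, 28]
Extract 17: [17, 10, 5, -7, 10, 17, 28]
Extract 17: [10, 10, 5, -7, 17, 17, 28]
Extract 10: [10, -7, 5, 10, 17, 17, 28]
Extract 10: [5, -7, 10, 10, 17, 17, 28]
Extract 5: [-7, 5, 10, 10, 17, 17, 28]


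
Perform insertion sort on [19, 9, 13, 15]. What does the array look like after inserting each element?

First element 19 is already 'sorted'
Insert 9: shifted 1 elements -> [9, 19, 13, 15]
Insert 13: shifted 1 elements -> [9, 13, 19, 15]
Insert 15: shifted 1 elements -> [9, 13, 15, 19]


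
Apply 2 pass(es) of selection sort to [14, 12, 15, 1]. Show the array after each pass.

Pass 1: Select minimum 1 at index 3, swap -> [1, 12, 15, 14]
Pass 2: Select minimum 12 at index 1, swap -> [1, 12, 15, 14]


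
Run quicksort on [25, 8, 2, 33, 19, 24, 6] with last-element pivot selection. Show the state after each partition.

Partition 1: pivot=6 at index 1 -> [2, 6, 25, 33, 19, 24, 8]
Partition 2: pivot=8 at index 2 -> [2, 6, 8, 33, 19, 24, 25]
Partition 3: pivot=25 at index 5 -> [2, 6, 8, 19, 24, 25, 33]
Partition 4: pivot=24 at index 4 -> [2, 6, 8, 19, 24, 25, 33]


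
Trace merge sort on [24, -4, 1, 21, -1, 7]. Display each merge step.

Divide and conquer:
  Merge [-4] + [1] -> [-4, 1]
  Merge [24] + [-4, 1] -> [-4, 1, 24]
  Merge [-1] + [7] -> [-1, 7]
  Merge [21] + [-1, 7] -> [-1, 7, 21]
  Merge [-4, 1, 24] + [-1, 7, 21] -> [-4, -1, 1, 7, 21, 24]


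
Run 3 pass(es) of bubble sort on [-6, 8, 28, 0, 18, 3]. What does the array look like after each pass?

After pass 1: [-6, 8, 0, 18, 3, 28] (3 swaps)
After pass 2: [-6, 0, 8, 3, 18, 28] (2 swaps)
After pass 3: [-6, 0, 3, 8, 18, 28] (1 swaps)
Total swaps: 6


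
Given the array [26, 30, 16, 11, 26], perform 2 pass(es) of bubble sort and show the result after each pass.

After pass 1: [26, 16, 11, 26, 30] (3 swaps)
After pass 2: [16, 11, 26, 26, 30] (2 swaps)
Total swaps: 5


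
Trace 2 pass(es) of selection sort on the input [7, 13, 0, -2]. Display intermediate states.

Pass 1: Select minimum -2 at index 3, swap -> [-2, 13, 0, 7]
Pass 2: Select minimum 0 at index 2, swap -> [-2, 0, 13, 7]


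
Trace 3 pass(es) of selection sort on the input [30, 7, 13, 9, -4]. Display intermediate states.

Pass 1: Select minimum -4 at index 4, swap -> [-4, 7, 13, 9, 30]
Pass 2: Select minimum 7 at index 1, swap -> [-4, 7, 13, 9, 30]
Pass 3: Select minimum 9 at index 3, swap -> [-4, 7, 9, 13, 30]


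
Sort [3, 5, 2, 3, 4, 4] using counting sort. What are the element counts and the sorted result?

Count array: [0, 0, 1, 2, 2, 1]
(count[i] = number of elements equal to i)
Cumulative count: [0, 0, 1, 3, 5, 6]
Sorted: [2, 3, 3, 4, 4, 5]


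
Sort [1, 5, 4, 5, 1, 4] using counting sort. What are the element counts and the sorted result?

Count array: [0, 2, 0, 0, 2, 2]
(count[i] = number of elements equal to i)
Cumulative count: [0, 2, 2, 2, 4, 6]
Sorted: [1, 1, 4, 4, 5, 5]


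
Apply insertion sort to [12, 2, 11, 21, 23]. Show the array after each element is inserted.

First element 12 is already 'sorted'
Insert 2: shifted 1 elements -> [2, 12, 11, 21, 23]
Insert 11: shifted 1 elements -> [2, 11, 12, 21, 23]
Insert 21: shifted 0 elements -> [2, 11, 12, 21, 23]
Insert 23: shifted 0 elements -> [2, 11, 12, 21, 23]


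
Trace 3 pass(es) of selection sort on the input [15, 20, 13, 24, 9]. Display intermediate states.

Pass 1: Select minimum 9 at index 4, swap -> [9, 20, 13, 24, 15]
Pass 2: Select minimum 13 at index 2, swap -> [9, 13, 20, 24, 15]
Pass 3: Select minimum 15 at index 4, swap -> [9, 13, 15, 24, 20]


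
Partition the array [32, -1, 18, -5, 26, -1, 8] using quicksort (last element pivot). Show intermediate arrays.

Partition 1: pivot=8 at index 3 -> [-1, -5, -1, 8, 26, 18, 32]
Partition 2: pivot=-1 at index 2 -> [-1, -5, -1, 8, 26, 18, 32]
Partition 3: pivot=-5 at index 0 -> [-5, -1, -1, 8, 26, 18, 32]
Partition 4: pivot=32 at index 6 -> [-5, -1, -1, 8, 26, 18, 32]
Partition 5: pivot=18 at index 4 -> [-5, -1, -1, 8, 18, 26, 32]


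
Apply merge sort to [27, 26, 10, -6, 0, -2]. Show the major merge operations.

Divide and conquer:
  Merge [26] + [10] -> [10, 26]
  Merge [27] + [10, 26] -> [10, 26, 27]
  Merge [0] + [-2] -> [-2, 0]
  Merge [-6] + [-2, 0] -> [-6, -2, 0]
  Merge [10, 26, 27] + [-6, -2, 0] -> [-6, -2, 0, 10, 26, 27]


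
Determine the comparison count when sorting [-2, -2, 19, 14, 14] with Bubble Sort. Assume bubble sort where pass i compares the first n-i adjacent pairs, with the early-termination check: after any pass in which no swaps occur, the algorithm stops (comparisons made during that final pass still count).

Pass 1: compare adjacent pairs (0,1)..(3,4) = 4 comparison(s), 2 swap(s) -> [-2, -2, 14, 14, 19]
Pass 2: compare adjacent pairs (0,1)..(2,3) = 3 comparison(s), 0 swap(s) -> [-2, -2, 14, 14, 19]
No swaps in this pass, so bubble sort stops here.
Total comparisons: 4 + 3 = 7


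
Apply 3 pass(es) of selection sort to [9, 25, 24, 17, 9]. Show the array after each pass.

Pass 1: Select minimum 9 at index 0, swap -> [9, 25, 24, 17, 9]
Pass 2: Select minimum 9 at index 4, swap -> [9, 9, 24, 17, 25]
Pass 3: Select minimum 17 at index 3, swap -> [9, 9, 17, 24, 25]


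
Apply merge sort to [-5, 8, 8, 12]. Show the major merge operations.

Divide and conquer:
  Merge [-5] + [8] -> [-5, 8]
  Merge [8] + [12] -> [8, 12]
  Merge [-5, 8] + [8, 12] -> [-5, 8, 8, 12]


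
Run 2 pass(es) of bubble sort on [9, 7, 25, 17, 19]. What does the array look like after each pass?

After pass 1: [7, 9, 17, 19, 25] (3 swaps)
After pass 2: [7, 9, 17, 19, 25] (0 swaps)
Total swaps: 3


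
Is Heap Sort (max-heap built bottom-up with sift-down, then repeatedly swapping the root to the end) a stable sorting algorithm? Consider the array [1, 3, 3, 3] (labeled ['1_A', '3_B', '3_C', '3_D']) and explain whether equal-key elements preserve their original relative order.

Trace Heap Sort on the labeled array (the key is the number; the letter only tracks identity):
  Build max-heap: [3_B, 3_D, 3_C, 1_A]
  Swap root 3_B to index 3, re-heapify first 3 -> [3_D, 1_A, 3_C, 3_B]
  Swap root 3_D to index 2, re-heapify first 2 -> [3_C, 1_A, 3_D, 3_B]
  Swap root 3_C to index 1, re-heapify first 1 -> [1_A, 3_C, 3_D, 3_B]
Final order: [1_A, 3_C, 3_D, 3_B]
Equal keys:
  value 3: originally 3_B, 3_C, 3_D; after sorting 3_C, 3_D, 3_B -> order changed
Equal keys were reordered, so Heap Sort is not stable: heap construction and root-to-end swaps move elements without regard to the original order of equal keys. (One such input is enough; an unstable sort may happen to preserve order on other inputs, but it gives no guarantee.)
Answer: Not stable


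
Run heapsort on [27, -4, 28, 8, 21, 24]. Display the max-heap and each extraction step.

Build heap: [28, 21, 27, 8, -4, 24]
Extract 28: [27, 21, 24, 8, -4, 28]
Extract 27: [24, 21, -4, 8, 27, 28]
Extract 24: [21, 8, -4, 24, 27, 28]
Extract 21: [8, -4, 21, 24, 27, 28]
Extract 8: [-4, 8, 21, 24, 27, 28]


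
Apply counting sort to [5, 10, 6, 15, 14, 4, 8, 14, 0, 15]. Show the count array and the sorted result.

Count array: [1, 0, 0, 0, 1, 1, 1, 0, 1, 0, 1, 0, 0, 0, 2, 2]
(count[i] = number of elements equal to i)
Cumulative count: [1, 1, 1, 1, 2, 3, 4, 4, 5, 5, 6, 6, 6, 6, 8, 10]
Sorted: [0, 4, 5, 6, 8, 10, 14, 14, 15, 15]


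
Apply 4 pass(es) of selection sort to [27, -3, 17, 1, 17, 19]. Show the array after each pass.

Pass 1: Select minimum -3 at index 1, swap -> [-3, 27, 17, 1, 17, 19]
Pass 2: Select minimum 1 at index 3, swap -> [-3, 1, 17, 27, 17, 19]
Pass 3: Select minimum 17 at index 2, swap -> [-3, 1, 17, 27, 17, 19]
Pass 4: Select minimum 17 at index 4, swap -> [-3, 1, 17, 17, 27, 19]


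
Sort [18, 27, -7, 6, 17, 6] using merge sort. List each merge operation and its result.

Divide and conquer:
  Merge [27] + [-7] -> [-7, 27]
  Merge [18] + [-7, 27] -> [-7, 18, 27]
  Merge [17] + [6] -> [6, 17]
  Merge [6] + [6, 17] -> [6, 6, 17]
  Merge [-7, 18, 27] + [6, 6, 17] -> [-7, 6, 6, 17, 18, 27]


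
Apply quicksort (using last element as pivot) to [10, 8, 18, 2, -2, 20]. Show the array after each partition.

Partition 1: pivot=20 at index 5 -> [10, 8, 18, 2, -2, 20]
Partition 2: pivot=-2 at index 0 -> [-2, 8, 18, 2, 10, 20]
Partition 3: pivot=10 at index 3 -> [-2, 8, 2, 10, 18, 20]
Partition 4: pivot=2 at index 1 -> [-2, 2, 8, 10, 18, 20]


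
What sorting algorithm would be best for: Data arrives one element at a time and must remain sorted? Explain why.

Best choice: Insertion sort
Reason: Insertion sort naturally handles online/streaming input by inserting each new element into sorted position


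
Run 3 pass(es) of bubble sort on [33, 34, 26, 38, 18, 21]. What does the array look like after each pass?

After pass 1: [33, 26, 34, 18, 21, 38] (3 swaps)
After pass 2: [26, 33, 18, 21, 34, 38] (3 swaps)
After pass 3: [26, 18, 21, 33, 34, 38] (2 swaps)
Total swaps: 8


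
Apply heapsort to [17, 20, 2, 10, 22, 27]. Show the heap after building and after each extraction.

Build heap: [27, 22, 17, 10, 20, 2]
Extract 27: [22, 20, 17, 10, 2, 27]
Extract 22: [20, 10, 17, 2, 22, 27]
Extract 20: [17, 10, 2, 20, 22, 27]
Extract 17: [10, 2, 17, 20, 22, 27]
Extract 10: [2, 10, 17, 20, 22, 27]


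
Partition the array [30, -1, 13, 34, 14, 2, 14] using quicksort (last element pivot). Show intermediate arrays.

Partition 1: pivot=14 at index 4 -> [-1, 13, 14, 2, 14, 34, 30]
Partition 2: pivot=2 at index 1 -> [-1, 2, 14, 13, 14, 34, 30]
Partition 3: pivot=13 at index 2 -> [-1, 2, 13, 14, 14, 34, 30]
Partition 4: pivot=30 at index 5 -> [-1, 2, 13, 14, 14, 30, 34]


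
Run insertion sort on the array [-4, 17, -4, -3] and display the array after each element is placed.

First element -4 is already 'sorted'
Insert 17: shifted 0 elements -> [-4, 17, -4, -3]
Insert -4: shifted 1 elements -> [-4, -4, 17, -3]
Insert -3: shifted 1 elements -> [-4, -4, -3, 17]


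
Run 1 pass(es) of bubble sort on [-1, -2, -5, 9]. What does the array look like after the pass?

After pass 1: [-2, -5, -1, 9] (2 swaps)
Total swaps: 2


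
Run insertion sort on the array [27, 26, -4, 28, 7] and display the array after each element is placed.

First element 27 is already 'sorted'
Insert 26: shifted 1 elements -> [26, 27, -4, 28, 7]
Insert -4: shifted 2 elements -> [-4, 26, 27, 28, 7]
Insert 28: shifted 0 elements -> [-4, 26, 27, 28, 7]
Insert 7: shifted 3 elements -> [-4, 7, 26, 27, 28]


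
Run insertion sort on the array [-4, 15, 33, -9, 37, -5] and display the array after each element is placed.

First element -4 is already 'sorted'
Insert 15: shifted 0 elements -> [-4, 15, 33, -9, 37, -5]
Insert 33: shifted 0 elements -> [-4, 15, 33, -9, 37, -5]
Insert -9: shifted 3 elements -> [-9, -4, 15, 33, 37, -5]
Insert 37: shifted 0 elements -> [-9, -4, 15, 33, 37, -5]
Insert -5: shifted 4 elements -> [-9, -5, -4, 15, 33, 37]


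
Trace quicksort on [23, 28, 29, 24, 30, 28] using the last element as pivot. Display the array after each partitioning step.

Partition 1: pivot=28 at index 3 -> [23, 28, 24, 28, 30, 29]
Partition 2: pivot=24 at index 1 -> [23, 24, 28, 28, 30, 29]
Partition 3: pivot=29 at index 4 -> [23, 24, 28, 28, 29, 30]


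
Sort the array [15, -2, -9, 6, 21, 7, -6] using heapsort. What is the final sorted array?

Build heap: [21, 15, 7, 6, -2, -9, -6]
Extract 21: [15, 6, 7, -6, -2, -9, 21]
Extract 15: [7, 6, -9, -6, -2, 15, 21]
Extract 7: [6, -2, -9, -6, 7, 15, 21]
Extract 6: [-2, -6, -9, 6, 7, 15, 21]
Extract -2: [-6, -9, -2, 6, 7, 15, 21]
Extract -6: [-9, -6, -2, 6, 7, 15, 21]


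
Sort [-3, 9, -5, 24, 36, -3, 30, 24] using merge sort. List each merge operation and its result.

Divide and conquer:
  Merge [-3] + [9] -> [-3, 9]
  Merge [-5] + [24] -> [-5, 24]
  Merge [-3, 9] + [-5, 24] -> [-5, -3, 9, 24]
  Merge [36] + [-3] -> [-3, 36]
  Merge [30] + [24] -> [24, 30]
  Merge [-3, 36] + [24, 30] -> [-3, 24, 30, 36]
  Merge [-5, -3, 9, 24] + [-3, 24, 30, 36] -> [-5, -3, -3, 9, 24, 24, 30, 36]


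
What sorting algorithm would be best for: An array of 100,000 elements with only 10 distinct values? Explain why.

Best choice: 3-way quicksort or Counting sort
Reason: 3-way (Dutch national flag) partitioning groups every copy of the pivot together, so with only d=10 distinct keys quicksort finishes in O(n log d) expected time, which is effectively linear; counting sort runs in O(n + k) where k is the size of the key range (not the number of distinct values), so it is linear when the 10 values are integers drawn from a small known range


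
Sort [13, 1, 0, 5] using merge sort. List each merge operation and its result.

Divide and conquer:
  Merge [13] + [1] -> [1, 13]
  Merge [0] + [5] -> [0, 5]
  Merge [1, 13] + [0, 5] -> [0, 1, 5, 13]


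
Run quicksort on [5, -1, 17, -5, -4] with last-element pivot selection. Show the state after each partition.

Partition 1: pivot=-4 at index 1 -> [-5, -4, 17, 5, -1]
Partition 2: pivot=-1 at index 2 -> [-5, -4, -1, 5, 17]
Partition 3: pivot=17 at index 4 -> [-5, -4, -1, 5, 17]


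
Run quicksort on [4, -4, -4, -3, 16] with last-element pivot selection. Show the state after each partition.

Partition 1: pivot=16 at index 4 -> [4, -4, -4, -3, 16]
Partition 2: pivot=-3 at index 2 -> [-4, -4, -3, 4, 16]
Partition 3: pivot=-4 at index 1 -> [-4, -4, -3, 4, 16]


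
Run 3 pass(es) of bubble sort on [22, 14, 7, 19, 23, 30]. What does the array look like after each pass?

After pass 1: [14, 7, 19, 22, 23, 30] (3 swaps)
After pass 2: [7, 14, 19, 22, 23, 30] (1 swaps)
After pass 3: [7, 14, 19, 22, 23, 30] (0 swaps)
Total swaps: 4


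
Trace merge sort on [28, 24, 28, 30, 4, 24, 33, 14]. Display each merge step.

Divide and conquer:
  Merge [28] + [24] -> [24, 28]
  Merge [28] + [30] -> [28, 30]
  Merge [24, 28] + [28, 30] -> [24, 28, 28, 30]
  Merge [4] + [24] -> [4, 24]
  Merge [33] + [14] -> [14, 33]
  Merge [4, 24] + [14, 33] -> [4, 14, 24, 33]
  Merge [24, 28, 28, 30] + [4, 14, 24, 33] -> [4, 14, 24, 24, 28, 28, 30, 33]


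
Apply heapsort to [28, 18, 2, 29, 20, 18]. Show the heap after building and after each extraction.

Build heap: [29, 28, 18, 18, 20, 2]
Extract 29: [28, 20, 18, 18, 2, 29]
Extract 28: [20, 18, 18, 2, 28, 29]
Extract 20: [18, 2, 18, 20, 28, 29]
Extract 18: [18, 2, 18, 20, 28, 29]
Extract 18: [2, 18, 18, 20, 28, 29]


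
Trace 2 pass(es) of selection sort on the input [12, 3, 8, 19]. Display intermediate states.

Pass 1: Select minimum 3 at index 1, swap -> [3, 12, 8, 19]
Pass 2: Select minimum 8 at index 2, swap -> [3, 8, 12, 19]


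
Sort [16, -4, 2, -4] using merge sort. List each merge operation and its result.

Divide and conquer:
  Merge [16] + [-4] -> [-4, 16]
  Merge [2] + [-4] -> [-4, 2]
  Merge [-4, 16] + [-4, 2] -> [-4, -4, 2, 16]


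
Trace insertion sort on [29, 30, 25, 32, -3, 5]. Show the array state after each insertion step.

First element 29 is already 'sorted'
Insert 30: shifted 0 elements -> [29, 30, 25, 32, -3, 5]
Insert 25: shifted 2 elements -> [25, 29, 30, 32, -3, 5]
Insert 32: shifted 0 elements -> [25, 29, 30, 32, -3, 5]
Insert -3: shifted 4 elements -> [-3, 25, 29, 30, 32, 5]
Insert 5: shifted 4 elements -> [-3, 5, 25, 29, 30, 32]


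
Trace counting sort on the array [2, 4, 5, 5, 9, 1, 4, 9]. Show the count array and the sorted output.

Count array: [0, 1, 1, 0, 2, 2, 0, 0, 0, 2]
(count[i] = number of elements equal to i)
Cumulative count: [0, 1, 2, 2, 4, 6, 6, 6, 6, 8]
Sorted: [1, 2, 4, 4, 5, 5, 9, 9]


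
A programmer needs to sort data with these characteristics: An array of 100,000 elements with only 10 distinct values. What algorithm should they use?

Best choice: 3-way quicksort or Counting sort
Reason: 3-way (Dutch national flag) partitioning groups every copy of the pivot together, so with only d=10 distinct keys quicksort finishes in O(n log d) expected time, which is effectively linear; counting sort runs in O(n + k) where k is the size of the key range (not the number of distinct values), so it is linear when the 10 values are integers drawn from a small known range


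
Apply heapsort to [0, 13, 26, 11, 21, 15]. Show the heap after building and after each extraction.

Build heap: [26, 21, 15, 11, 13, 0]
Extract 26: [21, 13, 15, 11, 0, 26]
Extract 21: [15, 13, 0, 11, 21, 26]
Extract 15: [13, 11, 0, 15, 21, 26]
Extract 13: [11, 0, 13, 15, 21, 26]
Extract 11: [0, 11, 13, 15, 21, 26]


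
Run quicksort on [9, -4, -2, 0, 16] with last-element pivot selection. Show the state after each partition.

Partition 1: pivot=16 at index 4 -> [9, -4, -2, 0, 16]
Partition 2: pivot=0 at index 2 -> [-4, -2, 0, 9, 16]
Partition 3: pivot=-2 at index 1 -> [-4, -2, 0, 9, 16]


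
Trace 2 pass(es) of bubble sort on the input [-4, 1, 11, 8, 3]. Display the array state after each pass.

After pass 1: [-4, 1, 8, 3, 11] (2 swaps)
After pass 2: [-4, 1, 3, 8, 11] (1 swaps)
Total swaps: 3


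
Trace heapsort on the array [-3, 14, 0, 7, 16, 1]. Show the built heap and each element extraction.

Build heap: [16, 14, 1, 7, -3, 0]
Extract 16: [14, 7, 1, 0, -3, 16]
Extract 14: [7, 0, 1, -3, 14, 16]
Extract 7: [1, 0, -3, 7, 14, 16]
Extract 1: [0, -3, 1, 7, 14, 16]
Extract 0: [-3, 0, 1, 7, 14, 16]


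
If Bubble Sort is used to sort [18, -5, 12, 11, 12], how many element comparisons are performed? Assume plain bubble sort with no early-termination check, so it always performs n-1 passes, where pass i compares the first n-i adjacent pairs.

Pass 1: compare adjacent pairs (0,1)..(3,4) = 4 comparison(s), 4 swap(s) -> [-5, 12, 11, 12, 18]
Pass 2: compare adjacent pairs (0,1)..(2,3) = 3 comparison(s), 1 swap(s) -> [-5, 11, 12, 12, 18]
Pass 3: compare adjacent pairs (0,1)..(1,2) = 2 comparison(s), 0 swap(s) -> [-5, 11, 12, 12, 18]
Pass 4: compare adjacent pairs (0,1)..(0,1) = 1 comparison(s), 0 swap(s) -> [-5, 11, 12, 12, 18]
Total comparisons: 4 + 3 + 2 + 1 = 10


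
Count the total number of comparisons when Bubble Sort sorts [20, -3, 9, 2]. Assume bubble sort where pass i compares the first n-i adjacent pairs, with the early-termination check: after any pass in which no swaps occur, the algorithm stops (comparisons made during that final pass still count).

Pass 1: compare adjacent pairs (0,1)..(2,3) = 3 comparison(s), 3 swap(s) -> [-3, 9, 2, 20]
Pass 2: compare adjacent pairs (0,1)..(1,2) = 2 comparison(s), 1 swap(s) -> [-3, 2, 9, 20]
Pass 3: compare adjacent pairs (0,1)..(0,1) = 1 comparison(s), 0 swap(s) -> [-3, 2, 9, 20]
No swaps in this pass, so bubble sort stops here.
Total comparisons: 3 + 2 + 1 = 6


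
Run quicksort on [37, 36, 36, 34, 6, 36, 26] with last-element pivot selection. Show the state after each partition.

Partition 1: pivot=26 at index 1 -> [6, 26, 36, 34, 37, 36, 36]
Partition 2: pivot=36 at index 5 -> [6, 26, 36, 34, 36, 36, 37]
Partition 3: pivot=36 at index 4 -> [6, 26, 36, 34, 36, 36, 37]
Partition 4: pivot=34 at index 2 -> [6, 26, 34, 36, 36, 36, 37]


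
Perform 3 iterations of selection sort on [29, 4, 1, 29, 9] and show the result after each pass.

Pass 1: Select minimum 1 at index 2, swap -> [1, 4, 29, 29, 9]
Pass 2: Select minimum 4 at index 1, swap -> [1, 4, 29, 29, 9]
Pass 3: Select minimum 9 at index 4, swap -> [1, 4, 9, 29, 29]


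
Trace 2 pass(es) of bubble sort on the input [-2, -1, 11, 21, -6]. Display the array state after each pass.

After pass 1: [-2, -1, 11, -6, 21] (1 swaps)
After pass 2: [-2, -1, -6, 11, 21] (1 swaps)
Total swaps: 2


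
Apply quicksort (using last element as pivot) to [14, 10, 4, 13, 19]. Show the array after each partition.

Partition 1: pivot=19 at index 4 -> [14, 10, 4, 13, 19]
Partition 2: pivot=13 at index 2 -> [10, 4, 13, 14, 19]
Partition 3: pivot=4 at index 0 -> [4, 10, 13, 14, 19]


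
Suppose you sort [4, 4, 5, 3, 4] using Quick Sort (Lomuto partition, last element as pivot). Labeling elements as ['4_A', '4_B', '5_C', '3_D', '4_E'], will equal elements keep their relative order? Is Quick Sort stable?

Trace Quick Sort on the labeled array (the key is the number; the letter only tracks identity):
  Partition indices 0..4 around pivot 4_E -> [4_A, 4_B, 3_D, 4_E, 5_C]
  Partition indices 0..2 around pivot 3_D -> [3_D, 4_B, 4_A, 4_E, 5_C]
  Partition indices 1..2 around pivot 4_A -> [3_D, 4_B, 4_A, 4_E, 5_C]
Final order: [3_D, 4_B, 4_A, 4_E, 5_C]
Equal keys:
  value 4: originally 4_A, 4_B, 4_E; after sorting 4_B, 4_A, 4_E -> order changed
Equal keys were reordered, so Quick Sort is not stable: partition swaps elements across long distances and can reorder equal keys. (One such input is enough; an unstable sort may happen to preserve order on other inputs, but it gives no guarantee.)
Answer: Not stable


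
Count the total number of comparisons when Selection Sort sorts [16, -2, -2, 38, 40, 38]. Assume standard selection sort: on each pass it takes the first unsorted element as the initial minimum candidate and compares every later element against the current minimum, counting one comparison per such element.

Pass 1: scan indices 1..5 for the minimum = 5 comparison(s); min is -2, place at index 0 -> [-2, 16, -2, 38, 40, 38]
Pass 2: scan indices 2..5 for the minimum = 4 comparison(s); min is -2, place at index 1 -> [-2, -2, 16, 38, 40, 38]
Pass 3: scan indices 3..5 for the minimum = 3 comparison(s); min is 16, place at index 2 -> [-2, -2, 16, 38, 40, 38]
Pass 4: scan indices 4..5 for the minimum = 2 comparison(s); min is 38, place at index 3 -> [-2, -2, 16, 38, 40, 38]
Pass 5: scan indices 5..5 for the minimum = 1 comparison(s); min is 38, place at index 4 -> [-2, -2, 16, 38, 38, 40]
Selection sort always scans the whole unsorted suffix, so the count is (n-1) + (n-2) + ... + 1 = n(n-1)/2 = 6*5/2 = 15 regardless of the input order.
Total comparisons: 5 + 4 + 3 + 2 + 1 = 15


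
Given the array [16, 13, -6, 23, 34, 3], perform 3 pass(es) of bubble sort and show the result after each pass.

After pass 1: [13, -6, 16, 23, 3, 34] (3 swaps)
After pass 2: [-6, 13, 16, 3, 23, 34] (2 swaps)
After pass 3: [-6, 13, 3, 16, 23, 34] (1 swaps)
Total swaps: 6


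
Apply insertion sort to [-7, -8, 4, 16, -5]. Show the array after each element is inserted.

First element -7 is already 'sorted'
Insert -8: shifted 1 elements -> [-8, -7, 4, 16, -5]
Insert 4: shifted 0 elements -> [-8, -7, 4, 16, -5]
Insert 16: shifted 0 elements -> [-8, -7, 4, 16, -5]
Insert -5: shifted 2 elements -> [-8, -7, -5, 4, 16]


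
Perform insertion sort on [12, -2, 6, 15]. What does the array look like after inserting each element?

First element 12 is already 'sorted'
Insert -2: shifted 1 elements -> [-2, 12, 6, 15]
Insert 6: shifted 1 elements -> [-2, 6, 12, 15]
Insert 15: shifted 0 elements -> [-2, 6, 12, 15]
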